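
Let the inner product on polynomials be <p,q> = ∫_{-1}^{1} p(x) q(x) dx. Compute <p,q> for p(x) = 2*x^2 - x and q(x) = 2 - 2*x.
<p,q> = 4

Expand the product: p(x)·q(x) = -4*x^3 + 6*x^2 - 2*x.
∫_{-1}^{1} of each monomial x^k gives [2/(k+1) if k even, 0 if k odd]. Integrating term-by-term (or equivalently evaluating the antiderivative F(x) = -x^4 + 2*x^3 - x^2 at the endpoints):
  F(1) − F(−1) = 0 − (-4) = 4.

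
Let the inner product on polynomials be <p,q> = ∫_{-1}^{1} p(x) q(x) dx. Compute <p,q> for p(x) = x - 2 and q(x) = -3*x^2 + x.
<p,q> = 14/3

Expand the product: p(x)·q(x) = -3*x^3 + 7*x^2 - 2*x.
∫_{-1}^{1} of each monomial x^k gives [2/(k+1) if k even, 0 if k odd]. Integrating term-by-term (or equivalently evaluating the antiderivative F(x) = -3*x^4/4 + 7*x^3/3 - x^2 at the endpoints):
  F(1) − F(−1) = 7/12 − (-49/12) = 14/3.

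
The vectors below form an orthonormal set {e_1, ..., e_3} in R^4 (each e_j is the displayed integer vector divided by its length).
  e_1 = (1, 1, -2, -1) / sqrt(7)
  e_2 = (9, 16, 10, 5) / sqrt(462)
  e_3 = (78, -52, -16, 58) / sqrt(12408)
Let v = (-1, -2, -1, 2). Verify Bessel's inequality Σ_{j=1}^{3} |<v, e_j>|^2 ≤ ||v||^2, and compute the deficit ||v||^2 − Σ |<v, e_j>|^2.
Σ |<v, e_j>|^2 = 326/47; ||v||^2 = 10; deficit = 144/47

Write each e_j = u_j / sqrt(<u_j, u_j>) where u_j is the displayed integer vector. Then <v, e_j> = <v, u_j> / sqrt(<u_j, u_j>), so |<v, e_j>|^2 = <v, u_j>^2 / <u_j, u_j>.
Coefficients: <v, e_1> = -3/sqrt(7), <v, e_2> = -41/sqrt(462), <v, e_3> = 158/sqrt(12408).
Square and sum: Σ |<v, e_j>|^2 = 326/47.
Compute ||v||^2 = v·v = 10.
Deficit = 10 − 326/47 = 144/47 ≥ 0, confirming Bessel's inequality. (The deficit equals ||v − Σ <v,e_j> e_j||^2, the squared distance from v to span{e_j}.)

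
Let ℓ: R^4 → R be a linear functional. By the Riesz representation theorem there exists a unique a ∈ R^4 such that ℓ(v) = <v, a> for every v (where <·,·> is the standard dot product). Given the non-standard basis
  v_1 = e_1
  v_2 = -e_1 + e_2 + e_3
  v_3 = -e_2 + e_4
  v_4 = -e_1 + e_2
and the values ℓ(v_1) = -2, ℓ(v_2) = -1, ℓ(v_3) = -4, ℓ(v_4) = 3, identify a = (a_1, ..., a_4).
a = (-2, 1, -4, -3)

Write a = (a_1, ..., a_4) in the standard basis. For each basis vector v_i, ℓ(v_i) = <v_i, a> is a linear equation in the a_j's. Collect the n equations into a matrix system V a = ℓ, where row i of V is v_i (expressed in the standard basis). Since V is invertible (lower-triangular with 1s on the diagonal, up to permutation), solve by back-substitution:
  V =
[[1, 0, 0, 0],
 [-1, 1, 1, 0],
 [0, -1, 0, 1],
 [-1, 1, 0, 0]]
  V a = (-2, -1, -4, 3)
Solving gives a = (-2, 1, -4, -3).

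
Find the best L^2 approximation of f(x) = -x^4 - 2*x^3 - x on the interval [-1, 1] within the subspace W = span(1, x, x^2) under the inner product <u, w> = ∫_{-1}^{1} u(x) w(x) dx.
g(x) = -6*x^2/7 - 11*x/5 + 3/35

The best approximation g ∈ W is the orthogonal projection of f onto W. Writing g = a_0 + a_1 x + a_2 x^2, the coefficients solve the normal equations G · a = b where
  G_{ij} = <φ_i, φ_j> and b_i = <f, φ_i>, with φ_0 = 1, φ_1 = x, φ_2 = x^2.
G =
  [2, 0, 2/3]
  [0, 2/3, 0]
  [2/3, 0, 2/5],
b = (-2/5, -22/15, -2/7).
Solving gives a_0 = 3/35, a_1 = -11/5, a_2 = -6/7, so
  g(x) = -6*x^2/7 - 11*x/5 + 3/35.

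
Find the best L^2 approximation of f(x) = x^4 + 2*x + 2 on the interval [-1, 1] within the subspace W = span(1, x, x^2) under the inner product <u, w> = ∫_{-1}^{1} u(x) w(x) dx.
g(x) = 6*x^2/7 + 2*x + 67/35

The best approximation g ∈ W is the orthogonal projection of f onto W. Writing g = a_0 + a_1 x + a_2 x^2, the coefficients solve the normal equations G · a = b where
  G_{ij} = <φ_i, φ_j> and b_i = <f, φ_i>, with φ_0 = 1, φ_1 = x, φ_2 = x^2.
G =
  [2, 0, 2/3]
  [0, 2/3, 0]
  [2/3, 0, 2/5],
b = (22/5, 4/3, 34/21).
Solving gives a_0 = 67/35, a_1 = 2, a_2 = 6/7, so
  g(x) = 6*x^2/7 + 2*x + 67/35.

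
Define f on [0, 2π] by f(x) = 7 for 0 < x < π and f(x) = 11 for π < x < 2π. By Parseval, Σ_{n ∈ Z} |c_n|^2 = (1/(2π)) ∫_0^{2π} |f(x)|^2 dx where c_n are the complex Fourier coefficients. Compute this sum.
Σ |c_n|^2 = 85

Parseval equates the L^2 energy of f (normalised by 1/(2π)) with the ℓ^2 sum of its Fourier coefficients: (1/(2π)) ∫_0^{2π} |f|^2 = Σ |c_n|^2.
Compute the left side: (1/(2π)) [∫_0^π 7^2 dx + ∫_π^{2π} 11^2 dx] = (1/(2π)) · (49π + 121π) = (49 + 121)/2 = 85.
So Σ_{n ∈ Z} |c_n|^2 = 85.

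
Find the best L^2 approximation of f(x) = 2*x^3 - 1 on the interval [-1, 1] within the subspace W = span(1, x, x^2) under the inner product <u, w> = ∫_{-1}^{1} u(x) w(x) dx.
g(x) = 6*x/5 - 1

The best approximation g ∈ W is the orthogonal projection of f onto W. Writing g = a_0 + a_1 x + a_2 x^2, the coefficients solve the normal equations G · a = b where
  G_{ij} = <φ_i, φ_j> and b_i = <f, φ_i>, with φ_0 = 1, φ_1 = x, φ_2 = x^2.
G =
  [2, 0, 2/3]
  [0, 2/3, 0]
  [2/3, 0, 2/5],
b = (-2, 4/5, -2/3).
Solving gives a_0 = -1, a_1 = 6/5, a_2 = 0, so
  g(x) = 6*x/5 - 1.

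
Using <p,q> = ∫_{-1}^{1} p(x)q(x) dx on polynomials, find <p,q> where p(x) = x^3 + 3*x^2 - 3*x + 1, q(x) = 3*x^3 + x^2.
<p,q> = -92/105

Expand the product: p(x)·q(x) = 3*x^6 + 10*x^5 - 6*x^4 + x^2.
∫_{-1}^{1} of each monomial x^k gives [2/(k+1) if k even, 0 if k odd]. Integrating term-by-term (or equivalently evaluating the antiderivative F(x) = 3*x^7/7 + 5*x^6/3 - 6*x^5/5 + x^3/3 at the endpoints):
  F(1) − F(−1) = 43/35 − (221/105) = -92/105.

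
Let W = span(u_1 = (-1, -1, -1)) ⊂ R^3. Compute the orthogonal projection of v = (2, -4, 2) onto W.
proj_W(v) = (0, 0, 0)

Set up U = [u_1 | ... | u_1] ∈ R^(3×1). The projector onto W = col(U) is P = U (U^T U)^(-1) U^T.
Compute U^T U =
  [3],
and U^T v = (0).
Solve U^T U · c = U^T v for the coefficients: c = (0). The projection is proj_W(v) = U c.
Check: (v - proj_W(v)) · u_1 = 0  (should be 0).
Result: proj_W(v) = (0, 0, 0).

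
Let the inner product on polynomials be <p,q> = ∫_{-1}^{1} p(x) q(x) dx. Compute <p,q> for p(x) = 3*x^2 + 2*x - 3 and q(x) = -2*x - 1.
<p,q> = 4/3

Expand the product: p(x)·q(x) = -6*x^3 - 7*x^2 + 4*x + 3.
∫_{-1}^{1} of each monomial x^k gives [2/(k+1) if k even, 0 if k odd]. Integrating term-by-term (or equivalently evaluating the antiderivative F(x) = -3*x^4/2 - 7*x^3/3 + 2*x^2 + 3*x at the endpoints):
  F(1) − F(−1) = 7/6 − (-1/6) = 4/3.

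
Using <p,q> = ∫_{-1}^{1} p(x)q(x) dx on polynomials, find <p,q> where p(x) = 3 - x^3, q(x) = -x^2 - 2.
<p,q> = -14

Expand the product: p(x)·q(x) = x^5 + 2*x^3 - 3*x^2 - 6.
∫_{-1}^{1} of each monomial x^k gives [2/(k+1) if k even, 0 if k odd]. Integrating term-by-term (or equivalently evaluating the antiderivative F(x) = x^6/6 + x^4/2 - x^3 - 6*x at the endpoints):
  F(1) − F(−1) = -19/3 − (23/3) = -14.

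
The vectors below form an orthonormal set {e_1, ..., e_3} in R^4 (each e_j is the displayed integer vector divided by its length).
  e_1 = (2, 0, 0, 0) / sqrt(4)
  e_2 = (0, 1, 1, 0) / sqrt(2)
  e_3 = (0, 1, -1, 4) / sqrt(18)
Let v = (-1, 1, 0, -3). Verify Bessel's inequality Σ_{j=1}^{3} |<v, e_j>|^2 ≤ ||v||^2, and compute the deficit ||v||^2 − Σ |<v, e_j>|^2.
Σ |<v, e_j>|^2 = 74/9; ||v||^2 = 11; deficit = 25/9

Write each e_j = u_j / sqrt(<u_j, u_j>) where u_j is the displayed integer vector. Then <v, e_j> = <v, u_j> / sqrt(<u_j, u_j>), so |<v, e_j>|^2 = <v, u_j>^2 / <u_j, u_j>.
Coefficients: <v, e_1> = -2/sqrt(4), <v, e_2> = 1/sqrt(2), <v, e_3> = -11/sqrt(18).
Square and sum: Σ |<v, e_j>|^2 = 74/9.
Compute ||v||^2 = v·v = 11.
Deficit = 11 − 74/9 = 25/9 ≥ 0, confirming Bessel's inequality. (The deficit equals ||v − Σ <v,e_j> e_j||^2, the squared distance from v to span{e_j}.)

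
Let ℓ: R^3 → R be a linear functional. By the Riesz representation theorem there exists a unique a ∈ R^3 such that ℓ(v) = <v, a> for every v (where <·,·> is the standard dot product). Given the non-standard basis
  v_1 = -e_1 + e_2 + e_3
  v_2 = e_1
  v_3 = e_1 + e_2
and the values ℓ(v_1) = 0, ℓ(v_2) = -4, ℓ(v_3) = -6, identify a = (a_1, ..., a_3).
a = (-4, -2, -2)

Write a = (a_1, ..., a_3) in the standard basis. For each basis vector v_i, ℓ(v_i) = <v_i, a> is a linear equation in the a_j's. Collect the n equations into a matrix system V a = ℓ, where row i of V is v_i (expressed in the standard basis). Since V is invertible (lower-triangular with 1s on the diagonal, up to permutation), solve by back-substitution:
  V =
[[-1, 1, 1],
 [1, 0, 0],
 [1, 1, 0]]
  V a = (0, -4, -6)
Solving gives a = (-4, -2, -2).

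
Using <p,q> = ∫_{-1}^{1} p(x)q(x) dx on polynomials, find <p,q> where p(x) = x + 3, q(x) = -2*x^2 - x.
<p,q> = -14/3

Expand the product: p(x)·q(x) = -2*x^3 - 7*x^2 - 3*x.
∫_{-1}^{1} of each monomial x^k gives [2/(k+1) if k even, 0 if k odd]. Integrating term-by-term (or equivalently evaluating the antiderivative F(x) = -x^4/2 - 7*x^3/3 - 3*x^2/2 at the endpoints):
  F(1) − F(−1) = -13/3 − (1/3) = -14/3.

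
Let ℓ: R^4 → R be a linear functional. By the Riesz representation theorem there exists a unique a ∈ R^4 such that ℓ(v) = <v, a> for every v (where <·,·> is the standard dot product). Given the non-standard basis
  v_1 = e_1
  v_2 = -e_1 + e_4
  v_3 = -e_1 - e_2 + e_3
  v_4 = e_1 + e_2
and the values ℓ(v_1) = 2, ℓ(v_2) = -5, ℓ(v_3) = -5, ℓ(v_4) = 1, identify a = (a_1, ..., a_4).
a = (2, -1, -4, -3)

Write a = (a_1, ..., a_4) in the standard basis. For each basis vector v_i, ℓ(v_i) = <v_i, a> is a linear equation in the a_j's. Collect the n equations into a matrix system V a = ℓ, where row i of V is v_i (expressed in the standard basis). Since V is invertible (lower-triangular with 1s on the diagonal, up to permutation), solve by back-substitution:
  V =
[[1, 0, 0, 0],
 [-1, 0, 0, 1],
 [-1, -1, 1, 0],
 [1, 1, 0, 0]]
  V a = (2, -5, -5, 1)
Solving gives a = (2, -1, -4, -3).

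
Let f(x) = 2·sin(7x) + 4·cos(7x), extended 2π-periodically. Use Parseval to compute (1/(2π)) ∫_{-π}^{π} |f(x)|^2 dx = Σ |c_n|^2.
Σ |c_n|^2 = 10

Expand |f|^2 and use orthogonality of {sin(nx), cos(mx)} on [-π, π]:
  ∫_{-π}^{π} sin(nx)^2 dx = π, ∫ cos(mx)^2 dx = π, and cross terms integrate to 0.
So ∫_{-π}^{π} f(x)^2 dx = 2^2 · π + 4^2 · π = (4 + 16)π.
Divide by 2π: (4 + 16)/2 = 10.
By Parseval, this equals Σ |c_n|^2.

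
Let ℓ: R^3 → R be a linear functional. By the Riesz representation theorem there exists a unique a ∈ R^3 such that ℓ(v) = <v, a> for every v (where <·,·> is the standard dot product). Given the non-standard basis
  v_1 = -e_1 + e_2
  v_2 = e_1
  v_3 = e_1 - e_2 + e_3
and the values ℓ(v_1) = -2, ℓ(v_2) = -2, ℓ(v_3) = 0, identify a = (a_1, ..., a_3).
a = (-2, -4, -2)

Write a = (a_1, ..., a_3) in the standard basis. For each basis vector v_i, ℓ(v_i) = <v_i, a> is a linear equation in the a_j's. Collect the n equations into a matrix system V a = ℓ, where row i of V is v_i (expressed in the standard basis). Since V is invertible (lower-triangular with 1s on the diagonal, up to permutation), solve by back-substitution:
  V =
[[-1, 1, 0],
 [1, 0, 0],
 [1, -1, 1]]
  V a = (-2, -2, 0)
Solving gives a = (-2, -4, -2).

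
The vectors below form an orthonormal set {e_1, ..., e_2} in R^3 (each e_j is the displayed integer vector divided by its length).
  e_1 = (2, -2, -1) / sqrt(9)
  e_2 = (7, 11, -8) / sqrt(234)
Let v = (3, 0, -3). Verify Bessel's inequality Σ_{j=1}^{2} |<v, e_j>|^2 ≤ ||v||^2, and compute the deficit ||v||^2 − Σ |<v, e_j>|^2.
Σ |<v, e_j>|^2 = 459/26; ||v||^2 = 18; deficit = 9/26

Write each e_j = u_j / sqrt(<u_j, u_j>) where u_j is the displayed integer vector. Then <v, e_j> = <v, u_j> / sqrt(<u_j, u_j>), so |<v, e_j>|^2 = <v, u_j>^2 / <u_j, u_j>.
Coefficients: <v, e_1> = 9/sqrt(9), <v, e_2> = 45/sqrt(234).
Square and sum: Σ |<v, e_j>|^2 = 459/26.
Compute ||v||^2 = v·v = 18.
Deficit = 18 − 459/26 = 9/26 ≥ 0, confirming Bessel's inequality. (The deficit equals ||v − Σ <v,e_j> e_j||^2, the squared distance from v to span{e_j}.)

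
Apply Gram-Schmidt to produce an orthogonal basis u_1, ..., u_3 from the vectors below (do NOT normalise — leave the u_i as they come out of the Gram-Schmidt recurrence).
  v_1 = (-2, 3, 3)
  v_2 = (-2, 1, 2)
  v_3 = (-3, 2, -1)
Orthogonal basis:
  u_1 = (-2, 3, 3)
  u_2 = (-9/11, -17/22, 5/22)
  u_3 = (-51/29, 34/29, -68/29)

Apply the Gram-Schmidt recurrence
  u_1 = v_1
  u_i = v_i − Σ_{j<i} ((v_i · u_j) / (u_j · u_j)) · u_j.

Step by step this gives:
  u_1 = (-2, 3, 3)
  u_2 = (-9/11, -17/22, 5/22)
  u_3 = (-51/29, 34/29, -68/29)

Orthogonality check:
  u_2 · u_1 = 0 (should be 0)
  u_3 · u_1 = 0 (should be 0)
  u_3 · u_2 = 0 (should be 0)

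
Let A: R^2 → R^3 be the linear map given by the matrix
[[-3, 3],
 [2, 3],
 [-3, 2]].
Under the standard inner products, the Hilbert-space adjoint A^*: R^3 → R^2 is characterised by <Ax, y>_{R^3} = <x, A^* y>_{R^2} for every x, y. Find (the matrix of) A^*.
A^* = A^T =
[[-3, 2, -3],
 [3, 3, 2]]

For real matrices with standard dot products, the defining identity <Ax, y> = <x, A^* y> gives (Ax)^T y = x^T (A^*) y, i.e. x^T A^T y = x^T (A^*) y. Since this holds for all x, y, we must have A^* = A^T. Therefore
A^* =
[[-3, 2, -3],
 [3, 3, 2]].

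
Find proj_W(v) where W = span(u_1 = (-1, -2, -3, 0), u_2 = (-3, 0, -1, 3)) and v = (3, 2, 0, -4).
proj_W(v) = (763/230, 7/115, 273/230, -378/115)

Set up U = [u_1 | ... | u_2] ∈ R^(4×2). The projector onto W = col(U) is P = U (U^T U)^(-1) U^T.
Compute U^T U =
  [14, 6]
  [6, 19],
and U^T v = (-7, -21).
Solve U^T U · c = U^T v for the coefficients: c = (-7/230, -126/115). The projection is proj_W(v) = U c.
Check: (v - proj_W(v)) · u_1 = 0  (should be 0).
Check: (v - proj_W(v)) · u_2 = 0  (should be 0).
Result: proj_W(v) = (763/230, 7/115, 273/230, -378/115).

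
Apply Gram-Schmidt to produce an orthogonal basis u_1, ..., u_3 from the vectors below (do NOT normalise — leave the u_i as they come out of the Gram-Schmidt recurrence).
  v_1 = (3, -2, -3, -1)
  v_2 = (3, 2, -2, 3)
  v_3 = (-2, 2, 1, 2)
Orthogonal basis:
  u_1 = (3, -2, -3, -1)
  u_2 = (45/23, 62/23, -22/23, 77/23)
  u_3 = (-58/89, -38/267, -176/267, 82/267)

Apply the Gram-Schmidt recurrence
  u_1 = v_1
  u_i = v_i − Σ_{j<i} ((v_i · u_j) / (u_j · u_j)) · u_j.

Step by step this gives:
  u_1 = (3, -2, -3, -1)
  u_2 = (45/23, 62/23, -22/23, 77/23)
  u_3 = (-58/89, -38/267, -176/267, 82/267)

Orthogonality check:
  u_2 · u_1 = 0 (should be 0)
  u_3 · u_1 = 0 (should be 0)
  u_3 · u_2 = 0 (should be 0)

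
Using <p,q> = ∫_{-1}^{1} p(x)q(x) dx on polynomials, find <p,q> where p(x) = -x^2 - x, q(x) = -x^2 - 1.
<p,q> = 16/15

Expand the product: p(x)·q(x) = x^4 + x^3 + x^2 + x.
∫_{-1}^{1} of each monomial x^k gives [2/(k+1) if k even, 0 if k odd]. Integrating term-by-term (or equivalently evaluating the antiderivative F(x) = x^5/5 + x^4/4 + x^3/3 + x^2/2 at the endpoints):
  F(1) − F(−1) = 77/60 − (13/60) = 16/15.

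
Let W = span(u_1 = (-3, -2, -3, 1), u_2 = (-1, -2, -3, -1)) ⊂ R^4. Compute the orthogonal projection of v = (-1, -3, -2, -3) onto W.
proj_W(v) = (-1/15, -32/15, -16/5, -31/15)

Set up U = [u_1 | ... | u_2] ∈ R^(4×2). The projector onto W = col(U) is P = U (U^T U)^(-1) U^T.
Compute U^T U =
  [23, 15]
  [15, 15],
and U^T v = (12, 16).
Solve U^T U · c = U^T v for the coefficients: c = (-1/2, 47/30). The projection is proj_W(v) = U c.
Check: (v - proj_W(v)) · u_1 = 0  (should be 0).
Check: (v - proj_W(v)) · u_2 = 0  (should be 0).
Result: proj_W(v) = (-1/15, -32/15, -16/5, -31/15).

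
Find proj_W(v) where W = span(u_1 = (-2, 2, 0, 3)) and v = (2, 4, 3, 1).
proj_W(v) = (-14/17, 14/17, 0, 21/17)

Set up U = [u_1 | ... | u_1] ∈ R^(4×1). The projector onto W = col(U) is P = U (U^T U)^(-1) U^T.
Compute U^T U =
  [17],
and U^T v = (7).
Solve U^T U · c = U^T v for the coefficients: c = (7/17). The projection is proj_W(v) = U c.
Check: (v - proj_W(v)) · u_1 = 0  (should be 0).
Result: proj_W(v) = (-14/17, 14/17, 0, 21/17).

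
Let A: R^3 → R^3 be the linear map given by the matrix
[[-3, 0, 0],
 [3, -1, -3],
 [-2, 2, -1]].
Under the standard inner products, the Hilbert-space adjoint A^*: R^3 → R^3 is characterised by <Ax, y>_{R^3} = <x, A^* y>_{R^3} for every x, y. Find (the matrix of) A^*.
A^* = A^T =
[[-3, 3, -2],
 [0, -1, 2],
 [0, -3, -1]]

For real matrices with standard dot products, the defining identity <Ax, y> = <x, A^* y> gives (Ax)^T y = x^T (A^*) y, i.e. x^T A^T y = x^T (A^*) y. Since this holds for all x, y, we must have A^* = A^T. Therefore
A^* =
[[-3, 3, -2],
 [0, -1, 2],
 [0, -3, -1]].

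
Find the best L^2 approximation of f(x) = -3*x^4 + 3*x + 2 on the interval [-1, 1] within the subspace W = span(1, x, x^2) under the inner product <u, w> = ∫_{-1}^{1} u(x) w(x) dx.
g(x) = -18*x^2/7 + 3*x + 79/35

The best approximation g ∈ W is the orthogonal projection of f onto W. Writing g = a_0 + a_1 x + a_2 x^2, the coefficients solve the normal equations G · a = b where
  G_{ij} = <φ_i, φ_j> and b_i = <f, φ_i>, with φ_0 = 1, φ_1 = x, φ_2 = x^2.
G =
  [2, 0, 2/3]
  [0, 2/3, 0]
  [2/3, 0, 2/5],
b = (14/5, 2, 10/21).
Solving gives a_0 = 79/35, a_1 = 3, a_2 = -18/7, so
  g(x) = -18*x^2/7 + 3*x + 79/35.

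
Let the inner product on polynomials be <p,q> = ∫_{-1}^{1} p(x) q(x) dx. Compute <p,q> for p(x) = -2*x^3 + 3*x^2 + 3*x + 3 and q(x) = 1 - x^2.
<p,q> = 24/5

Expand the product: p(x)·q(x) = 2*x^5 - 3*x^4 - 5*x^3 + 3*x + 3.
∫_{-1}^{1} of each monomial x^k gives [2/(k+1) if k even, 0 if k odd]. Integrating term-by-term (or equivalently evaluating the antiderivative F(x) = x^6/3 - 3*x^5/5 - 5*x^4/4 + 3*x^2/2 + 3*x at the endpoints):
  F(1) − F(−1) = 179/60 − (-109/60) = 24/5.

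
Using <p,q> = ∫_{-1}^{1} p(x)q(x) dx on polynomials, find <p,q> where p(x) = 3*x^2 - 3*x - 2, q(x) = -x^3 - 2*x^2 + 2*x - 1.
<p,q> = -8/15

Expand the product: p(x)·q(x) = -3*x^5 - 3*x^4 + 14*x^3 - 5*x^2 - x + 2.
∫_{-1}^{1} of each monomial x^k gives [2/(k+1) if k even, 0 if k odd]. Integrating term-by-term (or equivalently evaluating the antiderivative F(x) = -x^6/2 - 3*x^5/5 + 7*x^4/2 - 5*x^3/3 - x^2/2 + 2*x at the endpoints):
  F(1) − F(−1) = 67/30 − (83/30) = -8/15.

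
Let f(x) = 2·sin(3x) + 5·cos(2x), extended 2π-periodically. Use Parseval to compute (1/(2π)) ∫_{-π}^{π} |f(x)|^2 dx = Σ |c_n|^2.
Σ |c_n|^2 = 29/2

Expand |f|^2 and use orthogonality of {sin(nx), cos(mx)} on [-π, π]:
  ∫_{-π}^{π} sin(nx)^2 dx = π, ∫ cos(mx)^2 dx = π, and cross terms integrate to 0.
So ∫_{-π}^{π} f(x)^2 dx = 2^2 · π + 5^2 · π = (4 + 25)π.
Divide by 2π: (4 + 25)/2 = 29/2.
By Parseval, this equals Σ |c_n|^2.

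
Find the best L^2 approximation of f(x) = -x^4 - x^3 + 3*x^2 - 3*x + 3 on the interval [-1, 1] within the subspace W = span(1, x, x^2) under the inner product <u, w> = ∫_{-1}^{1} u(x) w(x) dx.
g(x) = 15*x^2/7 - 18*x/5 + 108/35

The best approximation g ∈ W is the orthogonal projection of f onto W. Writing g = a_0 + a_1 x + a_2 x^2, the coefficients solve the normal equations G · a = b where
  G_{ij} = <φ_i, φ_j> and b_i = <f, φ_i>, with φ_0 = 1, φ_1 = x, φ_2 = x^2.
G =
  [2, 0, 2/3]
  [0, 2/3, 0]
  [2/3, 0, 2/5],
b = (38/5, -12/5, 102/35).
Solving gives a_0 = 108/35, a_1 = -18/5, a_2 = 15/7, so
  g(x) = 15*x^2/7 - 18*x/5 + 108/35.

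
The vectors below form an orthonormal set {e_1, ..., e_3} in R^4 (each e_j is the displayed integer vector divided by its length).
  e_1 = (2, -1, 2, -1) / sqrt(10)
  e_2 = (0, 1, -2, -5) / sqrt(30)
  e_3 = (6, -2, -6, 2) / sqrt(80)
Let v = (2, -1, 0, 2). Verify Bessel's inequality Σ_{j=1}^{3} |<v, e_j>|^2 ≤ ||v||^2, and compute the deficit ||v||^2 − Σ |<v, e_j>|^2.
Σ |<v, e_j>|^2 = 539/60; ||v||^2 = 9; deficit = 1/60

Write each e_j = u_j / sqrt(<u_j, u_j>) where u_j is the displayed integer vector. Then <v, e_j> = <v, u_j> / sqrt(<u_j, u_j>), so |<v, e_j>|^2 = <v, u_j>^2 / <u_j, u_j>.
Coefficients: <v, e_1> = 3/sqrt(10), <v, e_2> = -11/sqrt(30), <v, e_3> = 18/sqrt(80).
Square and sum: Σ |<v, e_j>|^2 = 539/60.
Compute ||v||^2 = v·v = 9.
Deficit = 9 − 539/60 = 1/60 ≥ 0, confirming Bessel's inequality. (The deficit equals ||v − Σ <v,e_j> e_j||^2, the squared distance from v to span{e_j}.)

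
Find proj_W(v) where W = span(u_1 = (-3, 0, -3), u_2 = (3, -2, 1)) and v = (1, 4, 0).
proj_W(v) = (-2/3, 7/3, 5/3)

Set up U = [u_1 | ... | u_2] ∈ R^(3×2). The projector onto W = col(U) is P = U (U^T U)^(-1) U^T.
Compute U^T U =
  [18, -12]
  [-12, 14],
and U^T v = (-3, -5).
Solve U^T U · c = U^T v for the coefficients: c = (-17/18, -7/6). The projection is proj_W(v) = U c.
Check: (v - proj_W(v)) · u_1 = 0  (should be 0).
Check: (v - proj_W(v)) · u_2 = 0  (should be 0).
Result: proj_W(v) = (-2/3, 7/3, 5/3).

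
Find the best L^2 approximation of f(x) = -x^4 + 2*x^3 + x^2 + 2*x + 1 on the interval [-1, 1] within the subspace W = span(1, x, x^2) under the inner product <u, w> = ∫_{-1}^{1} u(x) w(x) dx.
g(x) = x^2/7 + 16*x/5 + 38/35

The best approximation g ∈ W is the orthogonal projection of f onto W. Writing g = a_0 + a_1 x + a_2 x^2, the coefficients solve the normal equations G · a = b where
  G_{ij} = <φ_i, φ_j> and b_i = <f, φ_i>, with φ_0 = 1, φ_1 = x, φ_2 = x^2.
G =
  [2, 0, 2/3]
  [0, 2/3, 0]
  [2/3, 0, 2/5],
b = (34/15, 32/15, 82/105).
Solving gives a_0 = 38/35, a_1 = 16/5, a_2 = 1/7, so
  g(x) = x^2/7 + 16*x/5 + 38/35.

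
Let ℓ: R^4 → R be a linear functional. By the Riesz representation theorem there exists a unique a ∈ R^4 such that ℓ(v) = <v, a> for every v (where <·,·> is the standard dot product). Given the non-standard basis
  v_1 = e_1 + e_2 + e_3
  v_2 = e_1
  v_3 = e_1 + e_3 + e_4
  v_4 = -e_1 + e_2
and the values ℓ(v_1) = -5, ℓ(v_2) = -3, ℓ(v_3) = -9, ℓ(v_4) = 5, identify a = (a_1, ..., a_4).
a = (-3, 2, -4, -2)

Write a = (a_1, ..., a_4) in the standard basis. For each basis vector v_i, ℓ(v_i) = <v_i, a> is a linear equation in the a_j's. Collect the n equations into a matrix system V a = ℓ, where row i of V is v_i (expressed in the standard basis). Since V is invertible (lower-triangular with 1s on the diagonal, up to permutation), solve by back-substitution:
  V =
[[1, 1, 1, 0],
 [1, 0, 0, 0],
 [1, 0, 1, 1],
 [-1, 1, 0, 0]]
  V a = (-5, -3, -9, 5)
Solving gives a = (-3, 2, -4, -2).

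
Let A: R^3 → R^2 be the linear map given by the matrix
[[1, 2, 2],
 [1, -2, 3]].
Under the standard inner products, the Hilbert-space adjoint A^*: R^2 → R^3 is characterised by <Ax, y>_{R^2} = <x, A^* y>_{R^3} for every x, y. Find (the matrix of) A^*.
A^* = A^T =
[[1, 1],
 [2, -2],
 [2, 3]]

For real matrices with standard dot products, the defining identity <Ax, y> = <x, A^* y> gives (Ax)^T y = x^T (A^*) y, i.e. x^T A^T y = x^T (A^*) y. Since this holds for all x, y, we must have A^* = A^T. Therefore
A^* =
[[1, 1],
 [2, -2],
 [2, 3]].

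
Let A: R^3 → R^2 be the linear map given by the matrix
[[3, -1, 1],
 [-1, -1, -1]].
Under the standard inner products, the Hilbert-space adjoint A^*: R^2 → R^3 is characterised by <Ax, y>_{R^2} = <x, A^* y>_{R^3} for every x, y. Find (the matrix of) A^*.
A^* = A^T =
[[3, -1],
 [-1, -1],
 [1, -1]]

For real matrices with standard dot products, the defining identity <Ax, y> = <x, A^* y> gives (Ax)^T y = x^T (A^*) y, i.e. x^T A^T y = x^T (A^*) y. Since this holds for all x, y, we must have A^* = A^T. Therefore
A^* =
[[3, -1],
 [-1, -1],
 [1, -1]].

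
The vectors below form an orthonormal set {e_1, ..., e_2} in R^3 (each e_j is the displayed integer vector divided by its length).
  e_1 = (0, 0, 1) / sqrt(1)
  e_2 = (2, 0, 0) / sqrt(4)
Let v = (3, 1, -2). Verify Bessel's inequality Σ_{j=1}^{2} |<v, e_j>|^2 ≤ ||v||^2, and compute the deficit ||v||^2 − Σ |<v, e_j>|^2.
Σ |<v, e_j>|^2 = 13; ||v||^2 = 14; deficit = 1

Write each e_j = u_j / sqrt(<u_j, u_j>) where u_j is the displayed integer vector. Then <v, e_j> = <v, u_j> / sqrt(<u_j, u_j>), so |<v, e_j>|^2 = <v, u_j>^2 / <u_j, u_j>.
Coefficients: <v, e_1> = -2/sqrt(1), <v, e_2> = 6/sqrt(4).
Square and sum: Σ |<v, e_j>|^2 = 13.
Compute ||v||^2 = v·v = 14.
Deficit = 14 − 13 = 1 ≥ 0, confirming Bessel's inequality. (The deficit equals ||v − Σ <v,e_j> e_j||^2, the squared distance from v to span{e_j}.)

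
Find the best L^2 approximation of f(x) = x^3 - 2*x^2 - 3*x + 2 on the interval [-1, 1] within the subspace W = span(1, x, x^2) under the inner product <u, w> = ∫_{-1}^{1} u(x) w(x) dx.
g(x) = -2*x^2 - 12*x/5 + 2

The best approximation g ∈ W is the orthogonal projection of f onto W. Writing g = a_0 + a_1 x + a_2 x^2, the coefficients solve the normal equations G · a = b where
  G_{ij} = <φ_i, φ_j> and b_i = <f, φ_i>, with φ_0 = 1, φ_1 = x, φ_2 = x^2.
G =
  [2, 0, 2/3]
  [0, 2/3, 0]
  [2/3, 0, 2/5],
b = (8/3, -8/5, 8/15).
Solving gives a_0 = 2, a_1 = -12/5, a_2 = -2, so
  g(x) = -2*x^2 - 12*x/5 + 2.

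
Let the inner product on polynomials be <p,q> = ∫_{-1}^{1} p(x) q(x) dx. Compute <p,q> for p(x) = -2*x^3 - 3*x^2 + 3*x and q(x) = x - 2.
<p,q> = 26/5

Expand the product: p(x)·q(x) = -2*x^4 + x^3 + 9*x^2 - 6*x.
∫_{-1}^{1} of each monomial x^k gives [2/(k+1) if k even, 0 if k odd]. Integrating term-by-term (or equivalently evaluating the antiderivative F(x) = -2*x^5/5 + x^4/4 + 3*x^3 - 3*x^2 at the endpoints):
  F(1) − F(−1) = -3/20 − (-107/20) = 26/5.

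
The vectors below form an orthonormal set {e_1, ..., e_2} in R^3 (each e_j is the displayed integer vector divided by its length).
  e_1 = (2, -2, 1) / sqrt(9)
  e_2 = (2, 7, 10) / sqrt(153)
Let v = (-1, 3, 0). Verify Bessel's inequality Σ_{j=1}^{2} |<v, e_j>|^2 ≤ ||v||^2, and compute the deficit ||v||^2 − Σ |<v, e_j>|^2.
Σ |<v, e_j>|^2 = 161/17; ||v||^2 = 10; deficit = 9/17

Write each e_j = u_j / sqrt(<u_j, u_j>) where u_j is the displayed integer vector. Then <v, e_j> = <v, u_j> / sqrt(<u_j, u_j>), so |<v, e_j>|^2 = <v, u_j>^2 / <u_j, u_j>.
Coefficients: <v, e_1> = -8/sqrt(9), <v, e_2> = 19/sqrt(153).
Square and sum: Σ |<v, e_j>|^2 = 161/17.
Compute ||v||^2 = v·v = 10.
Deficit = 10 − 161/17 = 9/17 ≥ 0, confirming Bessel's inequality. (The deficit equals ||v − Σ <v,e_j> e_j||^2, the squared distance from v to span{e_j}.)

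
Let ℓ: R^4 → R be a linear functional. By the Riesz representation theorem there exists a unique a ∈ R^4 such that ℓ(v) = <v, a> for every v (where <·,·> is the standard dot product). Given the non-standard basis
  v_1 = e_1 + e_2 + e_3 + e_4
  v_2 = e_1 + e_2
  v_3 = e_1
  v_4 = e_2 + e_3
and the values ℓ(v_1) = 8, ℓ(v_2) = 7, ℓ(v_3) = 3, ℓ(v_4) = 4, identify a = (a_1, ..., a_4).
a = (3, 4, 0, 1)

Write a = (a_1, ..., a_4) in the standard basis. For each basis vector v_i, ℓ(v_i) = <v_i, a> is a linear equation in the a_j's. Collect the n equations into a matrix system V a = ℓ, where row i of V is v_i (expressed in the standard basis). Since V is invertible (lower-triangular with 1s on the diagonal, up to permutation), solve by back-substitution:
  V =
[[1, 1, 1, 1],
 [1, 1, 0, 0],
 [1, 0, 0, 0],
 [0, 1, 1, 0]]
  V a = (8, 7, 3, 4)
Solving gives a = (3, 4, 0, 1).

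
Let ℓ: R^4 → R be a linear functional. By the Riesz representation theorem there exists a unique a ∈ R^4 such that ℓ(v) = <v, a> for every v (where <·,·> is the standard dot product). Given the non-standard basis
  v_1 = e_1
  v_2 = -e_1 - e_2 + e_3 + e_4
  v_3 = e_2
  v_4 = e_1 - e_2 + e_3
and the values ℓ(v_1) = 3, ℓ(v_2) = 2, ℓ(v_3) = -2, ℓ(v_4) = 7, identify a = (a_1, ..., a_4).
a = (3, -2, 2, 1)

Write a = (a_1, ..., a_4) in the standard basis. For each basis vector v_i, ℓ(v_i) = <v_i, a> is a linear equation in the a_j's. Collect the n equations into a matrix system V a = ℓ, where row i of V is v_i (expressed in the standard basis). Since V is invertible (lower-triangular with 1s on the diagonal, up to permutation), solve by back-substitution:
  V =
[[1, 0, 0, 0],
 [-1, -1, 1, 1],
 [0, 1, 0, 0],
 [1, -1, 1, 0]]
  V a = (3, 2, -2, 7)
Solving gives a = (3, -2, 2, 1).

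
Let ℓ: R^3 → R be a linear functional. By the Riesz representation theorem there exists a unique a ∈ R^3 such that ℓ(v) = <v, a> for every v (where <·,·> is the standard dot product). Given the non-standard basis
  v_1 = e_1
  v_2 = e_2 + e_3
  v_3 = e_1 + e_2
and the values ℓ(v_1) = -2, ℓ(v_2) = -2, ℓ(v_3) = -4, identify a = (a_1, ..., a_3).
a = (-2, -2, 0)

Write a = (a_1, ..., a_3) in the standard basis. For each basis vector v_i, ℓ(v_i) = <v_i, a> is a linear equation in the a_j's. Collect the n equations into a matrix system V a = ℓ, where row i of V is v_i (expressed in the standard basis). Since V is invertible (lower-triangular with 1s on the diagonal, up to permutation), solve by back-substitution:
  V =
[[1, 0, 0],
 [0, 1, 1],
 [1, 1, 0]]
  V a = (-2, -2, -4)
Solving gives a = (-2, -2, 0).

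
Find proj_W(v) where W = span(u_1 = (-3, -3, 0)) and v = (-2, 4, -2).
proj_W(v) = (1, 1, 0)

Set up U = [u_1 | ... | u_1] ∈ R^(3×1). The projector onto W = col(U) is P = U (U^T U)^(-1) U^T.
Compute U^T U =
  [18],
and U^T v = (-6).
Solve U^T U · c = U^T v for the coefficients: c = (-1/3). The projection is proj_W(v) = U c.
Check: (v - proj_W(v)) · u_1 = 0  (should be 0).
Result: proj_W(v) = (1, 1, 0).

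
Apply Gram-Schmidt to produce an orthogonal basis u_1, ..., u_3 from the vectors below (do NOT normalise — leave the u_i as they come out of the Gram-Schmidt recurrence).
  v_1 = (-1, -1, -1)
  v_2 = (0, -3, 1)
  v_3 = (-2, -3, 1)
Orthogonal basis:
  u_1 = (-1, -1, -1)
  u_2 = (2/3, -7/3, 5/3)
  u_3 = (-16/13, 4/13, 12/13)

Apply the Gram-Schmidt recurrence
  u_1 = v_1
  u_i = v_i − Σ_{j<i} ((v_i · u_j) / (u_j · u_j)) · u_j.

Step by step this gives:
  u_1 = (-1, -1, -1)
  u_2 = (2/3, -7/3, 5/3)
  u_3 = (-16/13, 4/13, 12/13)

Orthogonality check:
  u_2 · u_1 = 0 (should be 0)
  u_3 · u_1 = 0 (should be 0)
  u_3 · u_2 = 0 (should be 0)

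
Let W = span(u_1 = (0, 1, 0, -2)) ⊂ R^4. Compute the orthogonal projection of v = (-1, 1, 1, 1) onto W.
proj_W(v) = (0, -1/5, 0, 2/5)

Set up U = [u_1 | ... | u_1] ∈ R^(4×1). The projector onto W = col(U) is P = U (U^T U)^(-1) U^T.
Compute U^T U =
  [5],
and U^T v = (-1).
Solve U^T U · c = U^T v for the coefficients: c = (-1/5). The projection is proj_W(v) = U c.
Check: (v - proj_W(v)) · u_1 = 0  (should be 0).
Result: proj_W(v) = (0, -1/5, 0, 2/5).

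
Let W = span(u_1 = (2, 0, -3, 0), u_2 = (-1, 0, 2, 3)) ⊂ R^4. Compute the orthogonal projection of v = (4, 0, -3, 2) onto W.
proj_W(v) = (164/59, 0, -225/59, 126/59)

Set up U = [u_1 | ... | u_2] ∈ R^(4×2). The projector onto W = col(U) is P = U (U^T U)^(-1) U^T.
Compute U^T U =
  [13, -8]
  [-8, 14],
and U^T v = (17, -4).
Solve U^T U · c = U^T v for the coefficients: c = (103/59, 42/59). The projection is proj_W(v) = U c.
Check: (v - proj_W(v)) · u_1 = 0  (should be 0).
Check: (v - proj_W(v)) · u_2 = 0  (should be 0).
Result: proj_W(v) = (164/59, 0, -225/59, 126/59).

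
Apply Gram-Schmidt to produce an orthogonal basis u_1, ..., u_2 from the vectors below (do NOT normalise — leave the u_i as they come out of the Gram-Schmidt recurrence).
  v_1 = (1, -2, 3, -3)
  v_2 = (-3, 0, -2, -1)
Orthogonal basis:
  u_1 = (1, -2, 3, -3)
  u_2 = (-63/23, -12/23, -28/23, -41/23)

Apply the Gram-Schmidt recurrence
  u_1 = v_1
  u_i = v_i − Σ_{j<i} ((v_i · u_j) / (u_j · u_j)) · u_j.

Step by step this gives:
  u_1 = (1, -2, 3, -3)
  u_2 = (-63/23, -12/23, -28/23, -41/23)

Orthogonality check:
  u_2 · u_1 = 0 (should be 0)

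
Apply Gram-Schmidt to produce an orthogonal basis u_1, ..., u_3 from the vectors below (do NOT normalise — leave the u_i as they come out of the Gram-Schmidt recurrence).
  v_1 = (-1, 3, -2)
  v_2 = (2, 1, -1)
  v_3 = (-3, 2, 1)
Orthogonal basis:
  u_1 = (-1, 3, -2)
  u_2 = (31/14, 5/14, -4/7)
  u_3 = (14/75, 14/15, 98/75)

Apply the Gram-Schmidt recurrence
  u_1 = v_1
  u_i = v_i − Σ_{j<i} ((v_i · u_j) / (u_j · u_j)) · u_j.

Step by step this gives:
  u_1 = (-1, 3, -2)
  u_2 = (31/14, 5/14, -4/7)
  u_3 = (14/75, 14/15, 98/75)

Orthogonality check:
  u_2 · u_1 = 0 (should be 0)
  u_3 · u_1 = 0 (should be 0)
  u_3 · u_2 = 0 (should be 0)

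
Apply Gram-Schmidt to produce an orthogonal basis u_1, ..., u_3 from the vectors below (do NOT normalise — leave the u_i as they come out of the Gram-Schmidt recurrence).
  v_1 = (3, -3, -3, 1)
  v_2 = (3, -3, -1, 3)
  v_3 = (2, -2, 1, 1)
Orthogonal basis:
  u_1 = (3, -3, -3, 1)
  u_2 = (3/7, -3/7, 11/7, 15/7)
  u_3 = (8/13, -8/13, 12/13, -12/13)

Apply the Gram-Schmidt recurrence
  u_1 = v_1
  u_i = v_i − Σ_{j<i} ((v_i · u_j) / (u_j · u_j)) · u_j.

Step by step this gives:
  u_1 = (3, -3, -3, 1)
  u_2 = (3/7, -3/7, 11/7, 15/7)
  u_3 = (8/13, -8/13, 12/13, -12/13)

Orthogonality check:
  u_2 · u_1 = 0 (should be 0)
  u_3 · u_1 = 0 (should be 0)
  u_3 · u_2 = 0 (should be 0)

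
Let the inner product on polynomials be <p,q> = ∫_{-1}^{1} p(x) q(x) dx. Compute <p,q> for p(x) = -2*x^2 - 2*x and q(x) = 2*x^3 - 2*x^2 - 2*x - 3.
<p,q> = 20/3

Expand the product: p(x)·q(x) = -4*x^5 + 8*x^3 + 10*x^2 + 6*x.
∫_{-1}^{1} of each monomial x^k gives [2/(k+1) if k even, 0 if k odd]. Integrating term-by-term (or equivalently evaluating the antiderivative F(x) = -2*x^6/3 + 2*x^4 + 10*x^3/3 + 3*x^2 at the endpoints):
  F(1) − F(−1) = 23/3 − (1) = 20/3.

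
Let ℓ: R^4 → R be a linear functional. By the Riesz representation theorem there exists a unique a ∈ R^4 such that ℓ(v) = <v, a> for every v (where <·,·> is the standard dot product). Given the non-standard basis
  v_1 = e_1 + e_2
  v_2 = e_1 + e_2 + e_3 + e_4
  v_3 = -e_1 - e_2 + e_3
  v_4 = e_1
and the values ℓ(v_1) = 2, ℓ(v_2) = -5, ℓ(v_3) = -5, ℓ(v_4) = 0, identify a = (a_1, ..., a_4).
a = (0, 2, -3, -4)

Write a = (a_1, ..., a_4) in the standard basis. For each basis vector v_i, ℓ(v_i) = <v_i, a> is a linear equation in the a_j's. Collect the n equations into a matrix system V a = ℓ, where row i of V is v_i (expressed in the standard basis). Since V is invertible (lower-triangular with 1s on the diagonal, up to permutation), solve by back-substitution:
  V =
[[1, 1, 0, 0],
 [1, 1, 1, 1],
 [-1, -1, 1, 0],
 [1, 0, 0, 0]]
  V a = (2, -5, -5, 0)
Solving gives a = (0, 2, -3, -4).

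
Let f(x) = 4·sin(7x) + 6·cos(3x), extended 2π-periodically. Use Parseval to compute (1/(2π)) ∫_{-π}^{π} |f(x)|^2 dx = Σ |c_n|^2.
Σ |c_n|^2 = 26

Expand |f|^2 and use orthogonality of {sin(nx), cos(mx)} on [-π, π]:
  ∫_{-π}^{π} sin(nx)^2 dx = π, ∫ cos(mx)^2 dx = π, and cross terms integrate to 0.
So ∫_{-π}^{π} f(x)^2 dx = 4^2 · π + 6^2 · π = (16 + 36)π.
Divide by 2π: (16 + 36)/2 = 26.
By Parseval, this equals Σ |c_n|^2.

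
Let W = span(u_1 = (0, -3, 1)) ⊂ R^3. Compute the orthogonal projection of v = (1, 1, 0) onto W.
proj_W(v) = (0, 9/10, -3/10)

Set up U = [u_1 | ... | u_1] ∈ R^(3×1). The projector onto W = col(U) is P = U (U^T U)^(-1) U^T.
Compute U^T U =
  [10],
and U^T v = (-3).
Solve U^T U · c = U^T v for the coefficients: c = (-3/10). The projection is proj_W(v) = U c.
Check: (v - proj_W(v)) · u_1 = 0  (should be 0).
Result: proj_W(v) = (0, 9/10, -3/10).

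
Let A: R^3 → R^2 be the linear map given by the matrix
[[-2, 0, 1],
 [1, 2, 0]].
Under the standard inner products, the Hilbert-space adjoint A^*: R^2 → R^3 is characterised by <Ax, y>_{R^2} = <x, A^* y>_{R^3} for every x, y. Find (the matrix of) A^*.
A^* = A^T =
[[-2, 1],
 [0, 2],
 [1, 0]]

For real matrices with standard dot products, the defining identity <Ax, y> = <x, A^* y> gives (Ax)^T y = x^T (A^*) y, i.e. x^T A^T y = x^T (A^*) y. Since this holds for all x, y, we must have A^* = A^T. Therefore
A^* =
[[-2, 1],
 [0, 2],
 [1, 0]].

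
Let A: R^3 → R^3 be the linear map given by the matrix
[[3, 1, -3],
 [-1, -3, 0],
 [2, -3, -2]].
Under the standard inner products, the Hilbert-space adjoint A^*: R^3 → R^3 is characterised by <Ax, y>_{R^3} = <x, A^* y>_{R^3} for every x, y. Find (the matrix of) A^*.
A^* = A^T =
[[3, -1, 2],
 [1, -3, -3],
 [-3, 0, -2]]

For real matrices with standard dot products, the defining identity <Ax, y> = <x, A^* y> gives (Ax)^T y = x^T (A^*) y, i.e. x^T A^T y = x^T (A^*) y. Since this holds for all x, y, we must have A^* = A^T. Therefore
A^* =
[[3, -1, 2],
 [1, -3, -3],
 [-3, 0, -2]].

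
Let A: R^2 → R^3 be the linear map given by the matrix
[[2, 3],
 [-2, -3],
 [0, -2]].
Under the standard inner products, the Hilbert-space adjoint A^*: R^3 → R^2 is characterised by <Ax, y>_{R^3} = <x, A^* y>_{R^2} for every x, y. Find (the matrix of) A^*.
A^* = A^T =
[[2, -2, 0],
 [3, -3, -2]]

For real matrices with standard dot products, the defining identity <Ax, y> = <x, A^* y> gives (Ax)^T y = x^T (A^*) y, i.e. x^T A^T y = x^T (A^*) y. Since this holds for all x, y, we must have A^* = A^T. Therefore
A^* =
[[2, -2, 0],
 [3, -3, -2]].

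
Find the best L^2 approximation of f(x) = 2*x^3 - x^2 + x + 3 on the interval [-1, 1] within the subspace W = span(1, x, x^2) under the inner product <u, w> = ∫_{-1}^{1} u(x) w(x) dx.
g(x) = -x^2 + 11*x/5 + 3

The best approximation g ∈ W is the orthogonal projection of f onto W. Writing g = a_0 + a_1 x + a_2 x^2, the coefficients solve the normal equations G · a = b where
  G_{ij} = <φ_i, φ_j> and b_i = <f, φ_i>, with φ_0 = 1, φ_1 = x, φ_2 = x^2.
G =
  [2, 0, 2/3]
  [0, 2/3, 0]
  [2/3, 0, 2/5],
b = (16/3, 22/15, 8/5).
Solving gives a_0 = 3, a_1 = 11/5, a_2 = -1, so
  g(x) = -x^2 + 11*x/5 + 3.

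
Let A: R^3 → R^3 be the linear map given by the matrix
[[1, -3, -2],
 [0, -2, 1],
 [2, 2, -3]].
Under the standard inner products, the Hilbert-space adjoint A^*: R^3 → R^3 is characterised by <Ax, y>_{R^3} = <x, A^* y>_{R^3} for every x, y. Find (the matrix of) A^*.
A^* = A^T =
[[1, 0, 2],
 [-3, -2, 2],
 [-2, 1, -3]]

For real matrices with standard dot products, the defining identity <Ax, y> = <x, A^* y> gives (Ax)^T y = x^T (A^*) y, i.e. x^T A^T y = x^T (A^*) y. Since this holds for all x, y, we must have A^* = A^T. Therefore
A^* =
[[1, 0, 2],
 [-3, -2, 2],
 [-2, 1, -3]].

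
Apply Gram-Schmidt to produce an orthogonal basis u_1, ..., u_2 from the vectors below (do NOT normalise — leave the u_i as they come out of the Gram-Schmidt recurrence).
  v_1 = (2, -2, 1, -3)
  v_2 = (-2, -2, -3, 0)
Orthogonal basis:
  u_1 = (2, -2, 1, -3)
  u_2 = (-5/3, -7/3, -17/6, -1/2)

Apply the Gram-Schmidt recurrence
  u_1 = v_1
  u_i = v_i − Σ_{j<i} ((v_i · u_j) / (u_j · u_j)) · u_j.

Step by step this gives:
  u_1 = (2, -2, 1, -3)
  u_2 = (-5/3, -7/3, -17/6, -1/2)

Orthogonality check:
  u_2 · u_1 = 0 (should be 0)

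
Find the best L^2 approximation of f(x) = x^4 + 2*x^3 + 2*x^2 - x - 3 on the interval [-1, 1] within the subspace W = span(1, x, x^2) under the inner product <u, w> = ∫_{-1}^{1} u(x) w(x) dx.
g(x) = 20*x^2/7 + x/5 - 108/35

The best approximation g ∈ W is the orthogonal projection of f onto W. Writing g = a_0 + a_1 x + a_2 x^2, the coefficients solve the normal equations G · a = b where
  G_{ij} = <φ_i, φ_j> and b_i = <f, φ_i>, with φ_0 = 1, φ_1 = x, φ_2 = x^2.
G =
  [2, 0, 2/3]
  [0, 2/3, 0]
  [2/3, 0, 2/5],
b = (-64/15, 2/15, -32/35).
Solving gives a_0 = -108/35, a_1 = 1/5, a_2 = 20/7, so
  g(x) = 20*x^2/7 + x/5 - 108/35.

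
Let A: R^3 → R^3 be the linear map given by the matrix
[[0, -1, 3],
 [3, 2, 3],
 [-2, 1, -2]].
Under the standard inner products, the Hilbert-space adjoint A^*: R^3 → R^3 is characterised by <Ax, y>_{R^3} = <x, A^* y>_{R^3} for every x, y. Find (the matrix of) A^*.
A^* = A^T =
[[0, 3, -2],
 [-1, 2, 1],
 [3, 3, -2]]

For real matrices with standard dot products, the defining identity <Ax, y> = <x, A^* y> gives (Ax)^T y = x^T (A^*) y, i.e. x^T A^T y = x^T (A^*) y. Since this holds for all x, y, we must have A^* = A^T. Therefore
A^* =
[[0, 3, -2],
 [-1, 2, 1],
 [3, 3, -2]].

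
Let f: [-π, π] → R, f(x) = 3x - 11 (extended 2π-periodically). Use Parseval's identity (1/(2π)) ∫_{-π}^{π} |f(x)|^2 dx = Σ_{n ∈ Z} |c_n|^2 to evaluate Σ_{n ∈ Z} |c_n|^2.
Σ |c_n|^2 = 3π^2 + 121

Expand and integrate term by term over [-π, π]:
  ∫ (3x)^2 dx = 9·(2π^3/3); ∫ 2·3·(-11)·x dx = 0 (odd integrand); ∫ (-11)^2 dx = 121·2π.
So (1/(2π)) ∫_{-π}^{π} (3x - 11)^2 dx = 9π^2/3 + 121 = 3π^2 + 121.
Parseval ⇒ Σ |c_n|^2 = 3π^2 + 121.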